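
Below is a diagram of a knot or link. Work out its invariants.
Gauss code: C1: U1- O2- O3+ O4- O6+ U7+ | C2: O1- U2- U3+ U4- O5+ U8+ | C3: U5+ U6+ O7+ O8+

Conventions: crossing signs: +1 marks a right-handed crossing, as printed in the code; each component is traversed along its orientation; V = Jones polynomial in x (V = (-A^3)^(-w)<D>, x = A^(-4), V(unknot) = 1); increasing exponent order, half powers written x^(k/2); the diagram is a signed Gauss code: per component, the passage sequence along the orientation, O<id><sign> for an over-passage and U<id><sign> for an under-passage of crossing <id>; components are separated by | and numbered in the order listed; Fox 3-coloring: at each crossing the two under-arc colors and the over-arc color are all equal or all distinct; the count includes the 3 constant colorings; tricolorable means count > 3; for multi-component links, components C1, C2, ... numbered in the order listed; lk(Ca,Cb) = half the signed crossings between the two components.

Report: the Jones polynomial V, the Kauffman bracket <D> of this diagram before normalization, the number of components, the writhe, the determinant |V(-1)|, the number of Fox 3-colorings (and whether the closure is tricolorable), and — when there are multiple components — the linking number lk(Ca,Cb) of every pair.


V(x) = 2 + x^2 + x^4
bracket: A^-10 + A^-2 + 2A^6, w = +2
3 components, writhe +2, over 8 crossings
lk(C1,C2) = -1
linking number lk(C1,C3) = +1
lk(C2,C3): +1
det 4, colorings 3 of 3^8 — not tricolorable
observation: summing lk over 3 pairs gives +1


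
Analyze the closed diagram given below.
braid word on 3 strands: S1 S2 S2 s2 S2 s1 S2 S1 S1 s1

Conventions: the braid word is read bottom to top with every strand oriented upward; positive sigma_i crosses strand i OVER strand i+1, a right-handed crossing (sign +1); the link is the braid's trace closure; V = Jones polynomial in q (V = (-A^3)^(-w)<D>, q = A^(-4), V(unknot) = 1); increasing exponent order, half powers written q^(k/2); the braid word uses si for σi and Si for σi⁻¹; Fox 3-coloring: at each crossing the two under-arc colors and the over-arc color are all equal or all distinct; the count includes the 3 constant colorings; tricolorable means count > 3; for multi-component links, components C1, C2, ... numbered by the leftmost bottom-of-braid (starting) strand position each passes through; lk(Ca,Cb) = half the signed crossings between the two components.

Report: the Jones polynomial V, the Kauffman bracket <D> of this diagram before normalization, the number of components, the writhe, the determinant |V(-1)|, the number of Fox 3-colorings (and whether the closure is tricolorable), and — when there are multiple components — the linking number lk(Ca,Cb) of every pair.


V(q) = -q^-6 + q^-5 - q^-4 + 2q^-3 - q^-2 + q^-1
bracket: A^-8 - A^-4 + 2 - A^4 + A^8 - A^12, w = -4
1 component, writhe -4, over 10 crossings
det 7, colorings 3 of 3^10 — not tricolorable
observation: V spans 5 powers of q: at least 5 crossings in any diagram


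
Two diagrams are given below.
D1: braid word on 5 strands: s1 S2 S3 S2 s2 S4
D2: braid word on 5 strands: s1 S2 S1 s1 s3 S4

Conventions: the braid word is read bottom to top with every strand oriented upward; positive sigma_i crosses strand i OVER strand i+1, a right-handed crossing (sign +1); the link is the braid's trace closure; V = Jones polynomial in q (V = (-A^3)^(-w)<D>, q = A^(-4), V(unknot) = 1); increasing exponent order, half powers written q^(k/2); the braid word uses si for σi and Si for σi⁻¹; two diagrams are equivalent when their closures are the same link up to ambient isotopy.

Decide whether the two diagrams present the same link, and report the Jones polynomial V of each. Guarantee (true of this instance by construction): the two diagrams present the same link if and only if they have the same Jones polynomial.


equivalent: yes
V(D1) = 1  (w -2, c 6, <D> = A^-6)
D2 (bracket 1; 6 crossings at w = 0): V = 1
why: D2 (6 crossings) and D1 (6) are Markov-related braid presentations


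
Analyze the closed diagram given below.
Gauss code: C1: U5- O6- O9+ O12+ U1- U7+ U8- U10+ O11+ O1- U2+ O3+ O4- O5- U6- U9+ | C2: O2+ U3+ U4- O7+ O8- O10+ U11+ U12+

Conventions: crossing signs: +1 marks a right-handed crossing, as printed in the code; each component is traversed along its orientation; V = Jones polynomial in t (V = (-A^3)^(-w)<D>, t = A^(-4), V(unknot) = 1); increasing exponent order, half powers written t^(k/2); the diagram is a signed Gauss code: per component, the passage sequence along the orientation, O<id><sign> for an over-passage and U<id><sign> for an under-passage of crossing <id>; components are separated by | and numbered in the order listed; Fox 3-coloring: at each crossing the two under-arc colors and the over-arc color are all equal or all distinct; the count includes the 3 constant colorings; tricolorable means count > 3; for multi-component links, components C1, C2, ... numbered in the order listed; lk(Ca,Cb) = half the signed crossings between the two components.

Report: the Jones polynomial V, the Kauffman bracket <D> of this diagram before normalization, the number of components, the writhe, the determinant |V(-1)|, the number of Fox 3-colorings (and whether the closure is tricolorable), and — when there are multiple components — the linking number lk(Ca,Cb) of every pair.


Jones polynomial: V(t) = -t^(1/2) + t^(3/2) - t^(5/2) - t^(9/2)
<D> = -A^-12 - A^-4 + 1 - A^4; writhe +2
components 2, writhe +2 (12 crossings)
linking number lk(C1,C2) = +2
3-colorings: 3 of 3^12, det 4 — not tricolorable
note: the 1 component pair carries total linking +2


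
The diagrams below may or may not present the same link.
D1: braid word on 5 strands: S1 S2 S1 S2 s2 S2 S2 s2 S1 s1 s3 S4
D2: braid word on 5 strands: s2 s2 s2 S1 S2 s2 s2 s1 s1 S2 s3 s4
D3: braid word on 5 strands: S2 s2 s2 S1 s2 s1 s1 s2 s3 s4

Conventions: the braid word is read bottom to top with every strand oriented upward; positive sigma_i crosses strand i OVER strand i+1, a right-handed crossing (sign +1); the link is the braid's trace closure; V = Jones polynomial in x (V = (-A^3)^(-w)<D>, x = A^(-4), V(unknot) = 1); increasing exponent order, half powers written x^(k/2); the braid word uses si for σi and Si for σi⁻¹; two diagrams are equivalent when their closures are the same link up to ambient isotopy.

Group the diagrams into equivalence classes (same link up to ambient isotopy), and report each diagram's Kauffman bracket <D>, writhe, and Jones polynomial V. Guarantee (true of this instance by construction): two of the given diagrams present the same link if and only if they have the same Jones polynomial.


equivalence classes: {D1} | {D2, D3}
D1 (bracket A^-8 + 1 - A^4; 12 crossings at w = -4): V = -x^-4 + x^-3 + x^-1
V(D2) = x - x^2 + 2x^3 - x^4 + x^5 - x^6  (w +6, c 12, <D> = -A^-6 + A^-2 - A^2 + 2A^6 - A^10 + A^14)
V(D3) = x - x^2 + 2x^3 - x^4 + x^5 - x^6  (w +6, c 10, <D> = -A^-6 + A^-2 - A^2 + 2A^6 - A^10 + A^14)
observation: V(x) takes 2 values over 3 diagrams, fixing the grouping


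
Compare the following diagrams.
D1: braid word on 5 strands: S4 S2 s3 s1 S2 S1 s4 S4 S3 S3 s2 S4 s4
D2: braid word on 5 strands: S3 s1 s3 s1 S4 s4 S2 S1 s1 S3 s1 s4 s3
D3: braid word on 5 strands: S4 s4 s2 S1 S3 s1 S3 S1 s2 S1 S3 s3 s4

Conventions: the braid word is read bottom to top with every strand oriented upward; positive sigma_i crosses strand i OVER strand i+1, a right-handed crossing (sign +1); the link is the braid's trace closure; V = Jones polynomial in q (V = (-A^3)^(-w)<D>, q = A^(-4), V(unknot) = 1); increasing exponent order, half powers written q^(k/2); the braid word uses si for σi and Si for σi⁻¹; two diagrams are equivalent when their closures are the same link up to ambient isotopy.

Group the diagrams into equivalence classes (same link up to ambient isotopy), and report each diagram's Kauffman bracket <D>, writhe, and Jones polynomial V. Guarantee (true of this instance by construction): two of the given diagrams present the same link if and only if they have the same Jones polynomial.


classes: {D1} | {D2} | {D3}
V(D1) = -q^(-1/2) - q^(1/2)  [13 crossings, <D> = A^-11 + A^-7, w = -3]
V(D2) = -q^(1/2) - q^(3/2) - q^(5/2) + q^(9/2)  [13 crossings, <D> = -A^-9 + A^-1 + A^3 + A^7, w = +3]
V(D3) = -q^(-9/2) + q^(-7/2) - 2q^(-5/2) + 2q^(-3/2) - 2q^(-1/2) + q^(1/2) - q^(3/2)  [13 crossings, <D> = A^-9 - A^-5 + 2A^-1 - 2A^3 + 2A^7 - A^11 + A^15, w = -1]
note: 3 classes among 3 diagrams; unequal V(q) rules out equality


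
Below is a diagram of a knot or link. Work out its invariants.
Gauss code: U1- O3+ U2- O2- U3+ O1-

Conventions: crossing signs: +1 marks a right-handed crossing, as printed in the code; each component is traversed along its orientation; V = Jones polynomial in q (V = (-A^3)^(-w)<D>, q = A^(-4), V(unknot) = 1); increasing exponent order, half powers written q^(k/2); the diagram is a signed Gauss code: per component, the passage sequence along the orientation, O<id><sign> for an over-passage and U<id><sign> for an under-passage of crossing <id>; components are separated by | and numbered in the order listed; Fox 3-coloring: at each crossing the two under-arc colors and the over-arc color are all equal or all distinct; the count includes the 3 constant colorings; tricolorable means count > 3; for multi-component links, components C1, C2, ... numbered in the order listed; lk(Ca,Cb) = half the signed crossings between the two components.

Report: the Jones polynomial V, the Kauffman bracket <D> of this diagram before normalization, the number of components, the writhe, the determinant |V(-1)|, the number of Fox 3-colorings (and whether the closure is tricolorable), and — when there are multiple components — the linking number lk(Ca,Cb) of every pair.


V(q) = 1
bracket: -A^-3, w = -1
1 component, writhe -1, over 3 crossings
det 1, colorings 3 of 3^3 — not tricolorable
observation: w = -1 shifts under R1 moves; the (-A^3)^(1) factor cancels that in V


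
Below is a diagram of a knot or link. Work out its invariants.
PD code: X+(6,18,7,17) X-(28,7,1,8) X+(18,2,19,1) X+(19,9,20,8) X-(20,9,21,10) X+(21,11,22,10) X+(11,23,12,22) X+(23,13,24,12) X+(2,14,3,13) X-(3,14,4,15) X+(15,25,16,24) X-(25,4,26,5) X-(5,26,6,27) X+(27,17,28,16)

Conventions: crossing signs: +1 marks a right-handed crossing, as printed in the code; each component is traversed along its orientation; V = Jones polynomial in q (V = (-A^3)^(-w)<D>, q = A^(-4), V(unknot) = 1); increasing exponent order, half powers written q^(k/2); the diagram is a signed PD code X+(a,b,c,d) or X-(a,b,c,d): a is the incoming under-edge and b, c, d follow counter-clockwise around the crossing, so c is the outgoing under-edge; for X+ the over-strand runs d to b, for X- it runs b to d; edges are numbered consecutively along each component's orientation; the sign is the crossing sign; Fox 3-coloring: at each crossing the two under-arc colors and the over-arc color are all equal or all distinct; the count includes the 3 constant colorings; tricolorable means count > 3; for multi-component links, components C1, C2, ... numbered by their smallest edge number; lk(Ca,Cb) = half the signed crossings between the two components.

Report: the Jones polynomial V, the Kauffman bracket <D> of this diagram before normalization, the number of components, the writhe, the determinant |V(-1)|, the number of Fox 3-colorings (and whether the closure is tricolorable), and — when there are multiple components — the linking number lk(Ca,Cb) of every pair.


V = -1 + 2q - 2q^2 + 4q^3 - 3q^4 + 3q^5 - 2q^6 + q^7 - q^8
<D> = -A^-20 + A^-16 - 2A^-12 + 3A^-8 - 3A^-4 + 4 - 2A^4 + 2A^8 - A^12 (w = +4)
1 component over 14 crossings, w = +4
3 Fox colorings among 3^14, |V(-1)| = 19: not tricolorable
why: the span of V is 8, forcing >= 8 crossings in any diagram


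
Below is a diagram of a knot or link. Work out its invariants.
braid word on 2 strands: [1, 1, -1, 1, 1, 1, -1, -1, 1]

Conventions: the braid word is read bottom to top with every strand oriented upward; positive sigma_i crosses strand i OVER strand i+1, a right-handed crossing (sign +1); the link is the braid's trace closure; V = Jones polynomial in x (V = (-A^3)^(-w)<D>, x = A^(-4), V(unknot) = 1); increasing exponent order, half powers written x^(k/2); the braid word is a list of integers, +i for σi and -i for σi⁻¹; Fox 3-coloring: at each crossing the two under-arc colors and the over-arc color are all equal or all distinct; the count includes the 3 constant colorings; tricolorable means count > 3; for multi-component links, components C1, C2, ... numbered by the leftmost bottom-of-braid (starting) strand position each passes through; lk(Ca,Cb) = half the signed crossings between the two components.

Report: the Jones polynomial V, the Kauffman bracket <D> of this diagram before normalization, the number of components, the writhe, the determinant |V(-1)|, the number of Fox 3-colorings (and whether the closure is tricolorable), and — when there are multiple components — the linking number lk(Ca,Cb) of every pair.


Jones polynomial: V(x) = x + x^3 - x^4
<D> = A^-7 - A^-3 - A^5; writhe +3
components 1, writhe +3 (9 crossings)
3-colorings: 9 of 3^9, det 3 — tricolorable
note: |V(-1)| = 3: so tricolorable, since 3 divides 3


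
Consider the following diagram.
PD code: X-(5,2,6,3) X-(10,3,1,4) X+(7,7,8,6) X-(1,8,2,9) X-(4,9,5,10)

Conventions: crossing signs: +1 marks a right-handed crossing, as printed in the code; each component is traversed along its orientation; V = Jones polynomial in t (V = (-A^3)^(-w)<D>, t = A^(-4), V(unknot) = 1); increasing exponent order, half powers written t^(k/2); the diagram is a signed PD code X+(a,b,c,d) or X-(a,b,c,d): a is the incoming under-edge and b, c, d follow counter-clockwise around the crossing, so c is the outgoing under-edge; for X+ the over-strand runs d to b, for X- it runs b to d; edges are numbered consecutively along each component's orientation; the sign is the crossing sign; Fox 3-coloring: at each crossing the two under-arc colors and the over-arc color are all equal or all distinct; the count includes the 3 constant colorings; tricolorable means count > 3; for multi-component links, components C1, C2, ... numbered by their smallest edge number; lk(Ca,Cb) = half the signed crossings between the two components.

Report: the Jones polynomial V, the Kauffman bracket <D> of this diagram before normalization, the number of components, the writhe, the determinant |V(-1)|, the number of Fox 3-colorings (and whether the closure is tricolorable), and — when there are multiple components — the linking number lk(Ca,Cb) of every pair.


V = -t^-4 + t^-3 + t^-1
<D> = -A^-5 - A^3 + A^7 (w = -3)
1 component over 5 crossings, w = -3
9 Fox colorings among 3^5, |V(-1)| = 3: tricolorable
why: w = -3 (over 5 crossings) is diagram-only; (-A^3)^(3) removes it from V


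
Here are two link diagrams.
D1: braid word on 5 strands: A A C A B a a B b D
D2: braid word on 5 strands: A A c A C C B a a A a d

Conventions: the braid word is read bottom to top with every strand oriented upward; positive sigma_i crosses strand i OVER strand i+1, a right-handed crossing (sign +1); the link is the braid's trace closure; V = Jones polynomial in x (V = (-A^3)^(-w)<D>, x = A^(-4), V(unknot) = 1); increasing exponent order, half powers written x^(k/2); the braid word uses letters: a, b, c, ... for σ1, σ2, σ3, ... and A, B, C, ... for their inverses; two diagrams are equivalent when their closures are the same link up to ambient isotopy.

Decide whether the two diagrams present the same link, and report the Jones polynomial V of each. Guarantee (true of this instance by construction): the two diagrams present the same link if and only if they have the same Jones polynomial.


equivalent: yes
D1 (bracket A^-12; 10 crossings at w = -4): V = 1
V(D2) = 1  (w -2, c 12, <D> = A^-6)
key observation: one V(x) for all 2 diagrams — one class (guaranteed)


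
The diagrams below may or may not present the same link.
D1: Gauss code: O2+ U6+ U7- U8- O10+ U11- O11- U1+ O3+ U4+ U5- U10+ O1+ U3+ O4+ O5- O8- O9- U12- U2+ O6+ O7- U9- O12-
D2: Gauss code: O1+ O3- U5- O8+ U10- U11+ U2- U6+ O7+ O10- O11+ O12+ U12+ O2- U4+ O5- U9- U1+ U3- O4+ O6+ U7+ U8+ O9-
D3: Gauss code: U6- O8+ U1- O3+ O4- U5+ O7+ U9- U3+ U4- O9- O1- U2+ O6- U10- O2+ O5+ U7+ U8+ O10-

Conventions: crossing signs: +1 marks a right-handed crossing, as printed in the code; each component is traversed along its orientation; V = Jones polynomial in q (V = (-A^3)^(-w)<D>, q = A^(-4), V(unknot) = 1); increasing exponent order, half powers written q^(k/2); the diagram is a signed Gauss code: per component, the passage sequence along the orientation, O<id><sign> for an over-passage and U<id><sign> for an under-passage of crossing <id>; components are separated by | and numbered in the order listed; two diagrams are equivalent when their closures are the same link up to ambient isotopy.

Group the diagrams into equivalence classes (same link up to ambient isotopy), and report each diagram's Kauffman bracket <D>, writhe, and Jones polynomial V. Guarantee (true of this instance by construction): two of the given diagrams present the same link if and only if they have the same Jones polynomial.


grouping into links: {D1} | {D2, D3}
V(D1) = q + q^3 - q^4  (w 0, c 12, <D> = -A^-16 + A^-12 + A^-4)
D2 (bracket A^-10 - A^-6 + A^-2 - 2A^2 + 2A^6 - A^10 + A^14; 12 crossings at w = +2): V = q^-2 - q^-1 + 2 - 2q + q^2 - q^3 + q^4
V(D3) = q^-2 - q^-1 + 2 - 2q + q^2 - q^3 + q^4  [10 crossings, <D> = A^-16 - A^-12 + A^-8 - 2A^-4 + 2 - A^4 + A^8, w = 0]
why: 2 values of V(q) split the 3 diagrams


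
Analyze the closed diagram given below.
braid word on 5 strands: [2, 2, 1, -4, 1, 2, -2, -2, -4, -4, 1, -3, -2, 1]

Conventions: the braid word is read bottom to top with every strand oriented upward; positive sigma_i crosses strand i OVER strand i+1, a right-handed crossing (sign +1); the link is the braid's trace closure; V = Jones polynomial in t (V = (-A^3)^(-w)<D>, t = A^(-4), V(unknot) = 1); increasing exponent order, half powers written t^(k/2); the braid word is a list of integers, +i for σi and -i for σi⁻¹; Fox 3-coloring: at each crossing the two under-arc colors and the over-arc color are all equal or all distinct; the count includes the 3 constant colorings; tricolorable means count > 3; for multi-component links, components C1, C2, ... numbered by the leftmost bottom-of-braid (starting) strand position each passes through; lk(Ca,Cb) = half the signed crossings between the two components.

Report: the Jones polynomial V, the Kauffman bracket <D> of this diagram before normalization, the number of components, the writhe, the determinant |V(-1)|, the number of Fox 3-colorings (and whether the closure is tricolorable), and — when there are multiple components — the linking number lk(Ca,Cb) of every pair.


Jones polynomial: V(t) = -2t^-3 + 4t^-2 - 5t^-1 + 8 - 7t + 7t^2 - 6t^3 + 3t^4 - 2t^5 + t^6
<D> = A^-24 - 2A^-20 + 3A^-16 - 6A^-12 + 7A^-8 - 7A^-4 + 8 - 5A^4 + 4A^8 - 2A^12; writhe 0
components 1, writhe 0 (14 crossings)
3-colorings: 27 of 3^14, det 45 — tricolorable
note: V spans 9 powers of t: at least 9 crossings in any diagram


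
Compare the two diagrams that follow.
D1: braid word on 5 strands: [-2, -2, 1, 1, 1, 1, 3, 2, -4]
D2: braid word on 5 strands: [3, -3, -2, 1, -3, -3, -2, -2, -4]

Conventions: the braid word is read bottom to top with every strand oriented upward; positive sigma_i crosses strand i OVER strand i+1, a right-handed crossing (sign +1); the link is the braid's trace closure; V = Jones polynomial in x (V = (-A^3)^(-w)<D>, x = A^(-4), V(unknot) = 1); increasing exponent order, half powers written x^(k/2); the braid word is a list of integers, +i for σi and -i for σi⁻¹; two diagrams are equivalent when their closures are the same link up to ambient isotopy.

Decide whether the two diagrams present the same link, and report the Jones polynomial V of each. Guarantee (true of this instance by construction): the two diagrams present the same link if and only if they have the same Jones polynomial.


equivalent: no
V(D1) = -x^(3/2) - x^(7/2) + x^(9/2) - x^(11/2)  (w +3, c 9, <D> = A^-13 - A^-9 + A^-5 + A^3)
D2 (bracket A^-9 + 2A^-1 - A^3 + A^7 - A^11; 9 crossings at w = -5): V = x^(-13/2) - x^(-11/2) + x^(-9/2) - 2x^(-7/2) - x^(-3/2)
why: 2 values of V(x) split the 2 diagrams


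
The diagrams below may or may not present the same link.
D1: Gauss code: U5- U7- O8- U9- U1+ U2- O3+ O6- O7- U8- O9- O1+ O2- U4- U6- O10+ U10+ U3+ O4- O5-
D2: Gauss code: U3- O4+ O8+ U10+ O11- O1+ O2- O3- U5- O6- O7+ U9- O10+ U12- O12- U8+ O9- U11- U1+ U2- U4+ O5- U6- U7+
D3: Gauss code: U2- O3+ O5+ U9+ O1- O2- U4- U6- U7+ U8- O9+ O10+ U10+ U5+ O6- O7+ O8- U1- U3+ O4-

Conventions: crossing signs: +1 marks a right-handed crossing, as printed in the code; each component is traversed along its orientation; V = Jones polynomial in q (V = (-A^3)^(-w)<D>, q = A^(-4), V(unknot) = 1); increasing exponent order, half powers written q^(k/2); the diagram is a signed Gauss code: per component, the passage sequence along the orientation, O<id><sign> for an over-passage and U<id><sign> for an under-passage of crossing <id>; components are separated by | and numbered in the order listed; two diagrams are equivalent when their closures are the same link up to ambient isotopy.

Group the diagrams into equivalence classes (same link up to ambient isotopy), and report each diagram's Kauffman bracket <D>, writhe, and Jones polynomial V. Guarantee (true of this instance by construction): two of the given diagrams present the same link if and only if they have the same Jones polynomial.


grouping into links: {D1} | {D2, D3}
V(D1) = -q^-4 + q^-3 + q^-1  (w -4, c 10, <D> = A^-8 + 1 - A^4)
D2 (bracket A^-14 - A^-10 + 2A^-6 - 2A^-2 + A^2 - A^6 + A^10; 12 crossings at w = -2): V = q^-4 - q^-3 + q^-2 - 2q^-1 + 2 - q + q^2
V(D3) = q^-4 - q^-3 + q^-2 - 2q^-1 + 2 - q + q^2  [10 crossings, <D> = A^-8 - A^-4 + 2 - 2A^4 + A^8 - A^12 + A^16, w = 0]
why: V(q) takes 2 values over 3 diagrams, fixing the grouping


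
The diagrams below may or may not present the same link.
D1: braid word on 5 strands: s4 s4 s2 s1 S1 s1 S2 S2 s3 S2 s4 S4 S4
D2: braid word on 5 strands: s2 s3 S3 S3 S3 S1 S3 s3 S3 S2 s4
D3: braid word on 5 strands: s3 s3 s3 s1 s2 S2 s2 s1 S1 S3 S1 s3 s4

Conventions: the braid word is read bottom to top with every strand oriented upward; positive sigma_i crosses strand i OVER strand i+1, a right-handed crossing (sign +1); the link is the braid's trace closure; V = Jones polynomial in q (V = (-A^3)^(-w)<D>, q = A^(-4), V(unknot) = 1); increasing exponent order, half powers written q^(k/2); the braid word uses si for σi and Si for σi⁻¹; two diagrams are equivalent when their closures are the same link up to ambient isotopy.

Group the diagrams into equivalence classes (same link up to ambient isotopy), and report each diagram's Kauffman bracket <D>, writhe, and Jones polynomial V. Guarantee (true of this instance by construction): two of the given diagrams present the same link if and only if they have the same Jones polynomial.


equivalence classes: {D1} | {D2} | {D3}
D1 (bracket A^5 + A^13; 13 crossings at w = +1): V = -q^(-5/2) - q^(-1/2)
D2 (bracket A^-7 + A^-3 + A - A^9; 11 crossings at w = -3): V = q^(-9/2) - q^(-5/2) - q^(-3/2) - q^(-1/2)
V(D3) = -q^(1/2) - q^(3/2) - q^(5/2) + q^(9/2)  [13 crossings, <D> = -A^-3 + A^5 + A^9 + A^13, w = +5]
key observation: 3 values of V(q) split the 3 diagrams


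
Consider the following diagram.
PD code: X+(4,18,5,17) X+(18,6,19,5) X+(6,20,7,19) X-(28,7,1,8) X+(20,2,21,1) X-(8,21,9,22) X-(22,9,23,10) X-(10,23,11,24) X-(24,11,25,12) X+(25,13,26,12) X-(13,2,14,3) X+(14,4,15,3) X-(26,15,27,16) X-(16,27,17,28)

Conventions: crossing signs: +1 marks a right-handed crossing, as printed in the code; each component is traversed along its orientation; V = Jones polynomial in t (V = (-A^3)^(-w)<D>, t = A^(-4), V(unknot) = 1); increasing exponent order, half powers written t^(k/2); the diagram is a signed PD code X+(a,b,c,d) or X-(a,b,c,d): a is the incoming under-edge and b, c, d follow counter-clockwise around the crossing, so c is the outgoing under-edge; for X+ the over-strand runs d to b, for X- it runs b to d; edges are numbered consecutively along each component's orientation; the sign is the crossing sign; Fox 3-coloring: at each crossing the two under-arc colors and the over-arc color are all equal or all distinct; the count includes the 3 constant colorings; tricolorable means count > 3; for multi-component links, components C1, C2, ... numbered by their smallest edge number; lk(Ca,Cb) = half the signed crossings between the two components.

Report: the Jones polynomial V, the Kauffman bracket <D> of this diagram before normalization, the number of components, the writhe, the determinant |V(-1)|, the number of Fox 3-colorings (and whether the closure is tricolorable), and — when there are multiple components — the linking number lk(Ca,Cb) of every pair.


Jones polynomial: V(t) = t^-7 - 2t^-6 + 3t^-5 - 5t^-4 + 6t^-3 - 6t^-2 + 6t^-1 - 4 + 3t - 2t^2 + t^3
<D> = A^-18 - 2A^-14 + 3A^-10 - 4A^-6 + 6A^-2 - 6A^2 + 6A^6 - 5A^10 + 3A^14 - 2A^18 + A^22; writhe -2
components 1, writhe -2 (14 crossings)
3-colorings: 9 of 3^14, det 39 — tricolorable
note: w = -2 (over 14 crossings) is diagram-only; (-A^3)^(2) removes it from V


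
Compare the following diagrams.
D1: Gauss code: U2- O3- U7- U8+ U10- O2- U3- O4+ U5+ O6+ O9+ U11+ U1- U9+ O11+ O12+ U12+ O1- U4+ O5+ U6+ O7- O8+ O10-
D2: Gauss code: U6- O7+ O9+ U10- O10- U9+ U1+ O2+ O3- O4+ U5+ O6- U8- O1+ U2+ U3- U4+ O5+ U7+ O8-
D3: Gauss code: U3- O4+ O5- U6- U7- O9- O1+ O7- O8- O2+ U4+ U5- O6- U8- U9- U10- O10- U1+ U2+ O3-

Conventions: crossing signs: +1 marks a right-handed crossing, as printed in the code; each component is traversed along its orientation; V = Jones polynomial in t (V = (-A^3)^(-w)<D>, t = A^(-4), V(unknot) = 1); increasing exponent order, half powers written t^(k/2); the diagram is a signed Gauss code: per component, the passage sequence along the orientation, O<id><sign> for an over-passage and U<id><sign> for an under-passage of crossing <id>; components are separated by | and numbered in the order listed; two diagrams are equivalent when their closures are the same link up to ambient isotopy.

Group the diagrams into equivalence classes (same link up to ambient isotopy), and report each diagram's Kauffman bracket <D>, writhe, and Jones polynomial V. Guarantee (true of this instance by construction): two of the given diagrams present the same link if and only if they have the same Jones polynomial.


grouping into links: {D1} | {D2} | {D3}
V(D1) = -t^-3 + t^-2 - t^-1 + 3 - t + t^2 - t^3  (w +2, c 12, <D> = -A^-6 + A^-2 - A^2 + 3A^6 - A^10 + A^14 - A^18)
V(D2) = t^-1 - 1 + 2t - 2t^2 + 2t^3 - 2t^4 + t^5  [10 crossings, <D> = A^-14 - 2A^-10 + 2A^-6 - 2A^-2 + 2A^2 - A^6 + A^10, w = +2]
V(D3) = 1  [10 crossings, <D> = A^-12, w = -4]
why: V(t) takes 3 values over 3 diagrams, fixing the grouping


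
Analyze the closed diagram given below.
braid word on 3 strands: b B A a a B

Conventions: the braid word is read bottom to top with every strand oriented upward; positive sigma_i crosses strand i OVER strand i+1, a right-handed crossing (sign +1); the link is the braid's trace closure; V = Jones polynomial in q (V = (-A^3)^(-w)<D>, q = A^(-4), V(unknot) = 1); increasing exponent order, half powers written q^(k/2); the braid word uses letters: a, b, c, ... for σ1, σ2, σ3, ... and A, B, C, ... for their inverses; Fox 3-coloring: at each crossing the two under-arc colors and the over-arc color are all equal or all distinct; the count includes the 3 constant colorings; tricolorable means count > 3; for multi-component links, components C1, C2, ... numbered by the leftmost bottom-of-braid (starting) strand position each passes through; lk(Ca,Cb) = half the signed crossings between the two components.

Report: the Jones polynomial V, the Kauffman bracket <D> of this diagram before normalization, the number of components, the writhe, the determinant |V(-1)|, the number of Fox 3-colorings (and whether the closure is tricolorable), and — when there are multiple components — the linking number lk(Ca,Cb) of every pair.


V = 1
<D> = 1 (w = 0)
1 component over 6 crossings, w = 0
3 Fox colorings among 3^6, |V(-1)| = 1: not tricolorable
why: w = 0 shifts under R1 moves; the (-A^3)^(0) factor cancels that in V


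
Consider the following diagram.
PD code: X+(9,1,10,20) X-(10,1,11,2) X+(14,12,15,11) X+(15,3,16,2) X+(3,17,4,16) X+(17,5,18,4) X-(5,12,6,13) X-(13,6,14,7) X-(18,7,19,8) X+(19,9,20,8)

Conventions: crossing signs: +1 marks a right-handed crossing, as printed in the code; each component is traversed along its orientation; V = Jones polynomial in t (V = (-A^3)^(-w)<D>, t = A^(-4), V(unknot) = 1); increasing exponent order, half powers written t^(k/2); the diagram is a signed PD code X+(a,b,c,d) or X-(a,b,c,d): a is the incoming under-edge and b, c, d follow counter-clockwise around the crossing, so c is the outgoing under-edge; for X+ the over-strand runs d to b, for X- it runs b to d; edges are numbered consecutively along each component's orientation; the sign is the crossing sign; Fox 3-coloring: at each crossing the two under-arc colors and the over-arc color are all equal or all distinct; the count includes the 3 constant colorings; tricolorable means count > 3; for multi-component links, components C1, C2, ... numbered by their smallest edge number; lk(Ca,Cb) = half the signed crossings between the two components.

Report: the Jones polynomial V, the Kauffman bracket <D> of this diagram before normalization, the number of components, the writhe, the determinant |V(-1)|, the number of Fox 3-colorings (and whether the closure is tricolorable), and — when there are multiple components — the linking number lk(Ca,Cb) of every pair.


V(t) = t + t^3 - t^4
bracket: -A^-10 + A^-6 + A^2, w = +2
1 component, writhe +2, over 10 crossings
det 3, colorings 9 of 3^10 — tricolorable
observation: det 3 = |V(-1)|; divisible by 3, so tricolorable


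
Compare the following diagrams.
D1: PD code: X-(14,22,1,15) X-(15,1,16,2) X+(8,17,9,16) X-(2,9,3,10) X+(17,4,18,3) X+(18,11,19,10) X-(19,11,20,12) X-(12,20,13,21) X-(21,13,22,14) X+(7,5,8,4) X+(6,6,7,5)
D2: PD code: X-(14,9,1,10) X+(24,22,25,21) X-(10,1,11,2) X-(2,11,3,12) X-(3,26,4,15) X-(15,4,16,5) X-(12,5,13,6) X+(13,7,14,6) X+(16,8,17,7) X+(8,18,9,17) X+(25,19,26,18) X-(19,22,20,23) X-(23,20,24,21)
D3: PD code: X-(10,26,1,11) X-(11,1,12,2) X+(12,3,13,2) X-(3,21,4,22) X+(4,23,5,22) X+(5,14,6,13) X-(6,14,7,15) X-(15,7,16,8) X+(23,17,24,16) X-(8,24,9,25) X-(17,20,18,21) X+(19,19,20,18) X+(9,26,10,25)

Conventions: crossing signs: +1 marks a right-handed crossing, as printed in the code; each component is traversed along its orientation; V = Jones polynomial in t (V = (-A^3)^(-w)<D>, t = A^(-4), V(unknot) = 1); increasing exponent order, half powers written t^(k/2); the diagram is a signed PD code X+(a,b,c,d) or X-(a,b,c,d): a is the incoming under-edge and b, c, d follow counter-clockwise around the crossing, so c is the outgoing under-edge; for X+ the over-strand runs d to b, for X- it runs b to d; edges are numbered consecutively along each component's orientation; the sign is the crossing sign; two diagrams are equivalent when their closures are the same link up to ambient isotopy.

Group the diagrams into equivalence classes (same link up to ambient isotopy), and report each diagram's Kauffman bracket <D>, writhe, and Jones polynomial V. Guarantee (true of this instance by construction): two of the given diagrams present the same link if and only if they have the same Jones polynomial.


classes: {D1} | {D2} | {D3}
V(D1) = t^(-13/2) - 2t^(-11/2) + 2t^(-9/2) - 3t^(-7/2) + 2t^(-5/2) - 2t^(-3/2) + t^(-1/2) - t^(1/2)  [11 crossings, <D> = A^-5 - A^-1 + 2A^3 - 2A^7 + 3A^11 - 2A^15 + 2A^19 - A^23, w = -1]
V(D2) = t^(-9/2) - t^(-5/2) - t^(-3/2) - t^(-1/2)  (w -3, c 13, <D> = A^-7 + A^-3 + A - A^9)
V(D3) = -t^(-5/2) - t^(-1/2)  [13 crossings, <D> = A^-1 + A^7, w = -1]
note: V(t) takes 3 values over 3 diagrams, fixing the grouping


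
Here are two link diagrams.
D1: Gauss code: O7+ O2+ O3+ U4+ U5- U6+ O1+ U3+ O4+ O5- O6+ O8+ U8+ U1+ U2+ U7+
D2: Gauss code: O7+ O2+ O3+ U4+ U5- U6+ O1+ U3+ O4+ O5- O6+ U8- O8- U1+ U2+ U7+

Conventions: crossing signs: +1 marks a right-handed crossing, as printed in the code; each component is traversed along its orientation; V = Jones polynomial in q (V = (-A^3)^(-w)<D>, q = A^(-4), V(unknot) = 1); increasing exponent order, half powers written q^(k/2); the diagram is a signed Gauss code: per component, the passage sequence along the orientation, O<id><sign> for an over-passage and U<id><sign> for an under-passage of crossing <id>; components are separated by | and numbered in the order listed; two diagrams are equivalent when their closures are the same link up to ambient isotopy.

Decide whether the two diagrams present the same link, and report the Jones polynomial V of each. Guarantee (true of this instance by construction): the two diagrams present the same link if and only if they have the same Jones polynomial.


equivalent: yes
V(D1) = q + q^3 - q^4  (w +6, c 8, <D> = -A^2 + A^6 + A^14)
V(D2) = q + q^3 - q^4  (w +4, c 8, <D> = -A^-4 + 1 + A^8)
why: Reidemeister moves carry D1 (8 crossings) to D2 (8)


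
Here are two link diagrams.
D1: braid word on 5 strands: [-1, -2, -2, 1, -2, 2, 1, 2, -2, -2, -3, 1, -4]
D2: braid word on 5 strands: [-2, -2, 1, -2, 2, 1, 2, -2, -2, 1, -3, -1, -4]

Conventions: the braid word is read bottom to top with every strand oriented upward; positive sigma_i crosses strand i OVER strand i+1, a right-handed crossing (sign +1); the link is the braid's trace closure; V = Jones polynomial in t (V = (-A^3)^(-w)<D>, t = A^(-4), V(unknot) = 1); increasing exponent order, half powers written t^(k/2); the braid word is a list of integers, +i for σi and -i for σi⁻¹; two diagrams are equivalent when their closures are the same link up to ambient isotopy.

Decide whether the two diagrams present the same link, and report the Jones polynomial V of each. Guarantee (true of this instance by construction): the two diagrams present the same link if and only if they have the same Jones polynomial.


equivalent: yes
D1 (bracket A^-15 + 2A^-7 - A^-3 + A - A^5; 13 crossings at w = -3): V = t^(-7/2) - t^(-5/2) + t^(-3/2) - 2t^(-1/2) - t^(3/2)
V(D2) = t^(-7/2) - t^(-5/2) + t^(-3/2) - 2t^(-1/2) - t^(3/2)  [13 crossings, <D> = A^-15 + 2A^-7 - A^-3 + A - A^5, w = -3]
observation: Markov moves rewrite D1 (13 crossings) into D2 (13)


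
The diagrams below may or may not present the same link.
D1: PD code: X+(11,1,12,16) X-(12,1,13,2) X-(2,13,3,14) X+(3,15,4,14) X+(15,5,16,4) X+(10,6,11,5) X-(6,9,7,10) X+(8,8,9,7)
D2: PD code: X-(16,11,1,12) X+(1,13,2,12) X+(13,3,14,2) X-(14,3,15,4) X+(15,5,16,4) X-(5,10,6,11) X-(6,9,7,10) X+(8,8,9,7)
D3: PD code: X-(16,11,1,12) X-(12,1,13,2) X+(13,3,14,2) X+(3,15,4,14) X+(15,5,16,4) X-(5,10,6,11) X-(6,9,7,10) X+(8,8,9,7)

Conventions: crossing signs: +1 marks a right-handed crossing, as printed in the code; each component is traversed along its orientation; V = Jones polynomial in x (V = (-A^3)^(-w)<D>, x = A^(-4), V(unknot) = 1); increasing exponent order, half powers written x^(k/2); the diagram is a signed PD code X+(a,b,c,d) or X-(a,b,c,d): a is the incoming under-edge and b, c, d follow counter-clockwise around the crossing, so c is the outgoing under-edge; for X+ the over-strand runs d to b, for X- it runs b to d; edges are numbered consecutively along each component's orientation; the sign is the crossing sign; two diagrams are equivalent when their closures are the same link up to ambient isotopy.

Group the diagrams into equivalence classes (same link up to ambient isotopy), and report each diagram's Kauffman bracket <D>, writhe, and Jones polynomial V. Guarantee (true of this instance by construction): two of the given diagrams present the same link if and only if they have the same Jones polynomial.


grouping into links: {D1, D2, D3}
V(D1) = 1  (w +2, c 8, <D> = A^6)
D2 (bracket 1; 8 crossings at w = 0): V = 1
V(D3) = 1  (w 0, c 8, <D> = 1)
key observation: all 3 diagrams share one V(x), hence one class


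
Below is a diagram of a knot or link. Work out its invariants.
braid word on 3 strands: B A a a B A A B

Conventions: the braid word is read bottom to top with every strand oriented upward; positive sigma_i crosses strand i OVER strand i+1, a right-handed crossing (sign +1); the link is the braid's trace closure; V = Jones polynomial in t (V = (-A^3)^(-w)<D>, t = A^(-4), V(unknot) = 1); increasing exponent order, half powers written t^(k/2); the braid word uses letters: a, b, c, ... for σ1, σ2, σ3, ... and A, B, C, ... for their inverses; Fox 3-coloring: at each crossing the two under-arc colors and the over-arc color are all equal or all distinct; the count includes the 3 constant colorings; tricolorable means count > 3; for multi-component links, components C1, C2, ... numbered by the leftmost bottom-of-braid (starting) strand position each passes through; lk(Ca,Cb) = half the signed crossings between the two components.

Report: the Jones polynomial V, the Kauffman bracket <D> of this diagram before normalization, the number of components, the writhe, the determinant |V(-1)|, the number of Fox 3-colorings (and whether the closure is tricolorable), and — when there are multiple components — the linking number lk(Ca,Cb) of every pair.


V(t) = -t^-6 + t^-5 - t^-4 + 2t^-3 - t^-2 + t^-1
bracket: A^-8 - A^-4 + 2 - A^4 + A^8 - A^12, w = -4
1 component, writhe -4, over 8 crossings
det 7, colorings 3 of 3^8 — not tricolorable
observation: inverse pairs cancel, leaving σ2⁻¹ σ1 σ2⁻¹ σ1⁻¹ σ1⁻¹ σ2⁻¹


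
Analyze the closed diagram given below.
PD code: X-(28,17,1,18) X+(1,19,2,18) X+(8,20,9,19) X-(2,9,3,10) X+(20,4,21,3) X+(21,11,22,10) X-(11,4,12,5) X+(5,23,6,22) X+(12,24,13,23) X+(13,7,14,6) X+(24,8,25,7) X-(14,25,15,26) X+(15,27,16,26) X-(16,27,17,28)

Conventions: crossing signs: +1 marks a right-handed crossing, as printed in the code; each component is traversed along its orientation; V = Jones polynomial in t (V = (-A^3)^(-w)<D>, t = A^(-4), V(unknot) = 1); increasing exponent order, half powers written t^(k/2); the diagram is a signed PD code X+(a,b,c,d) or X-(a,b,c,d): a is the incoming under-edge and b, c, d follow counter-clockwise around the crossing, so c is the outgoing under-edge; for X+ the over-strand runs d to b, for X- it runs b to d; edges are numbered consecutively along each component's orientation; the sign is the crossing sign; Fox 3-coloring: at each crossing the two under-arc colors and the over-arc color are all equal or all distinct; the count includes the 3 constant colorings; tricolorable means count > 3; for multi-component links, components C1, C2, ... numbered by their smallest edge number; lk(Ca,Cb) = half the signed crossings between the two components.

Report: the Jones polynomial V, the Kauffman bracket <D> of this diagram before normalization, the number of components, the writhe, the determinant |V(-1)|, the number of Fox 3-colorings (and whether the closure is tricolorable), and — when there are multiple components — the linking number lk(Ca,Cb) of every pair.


V = 2t - 2t^2 + 3t^3 - 3t^4 + 2t^5 - 2t^6 + t^7
<D> = A^-16 - 2A^-12 + 2A^-8 - 3A^-4 + 3 - 2A^4 + 2A^8 (w = +4)
1 component over 14 crossings, w = +4
9 Fox colorings among 3^14, |V(-1)| = 15: tricolorable
why: the span of V is 6, forcing >= 6 crossings in any diagram


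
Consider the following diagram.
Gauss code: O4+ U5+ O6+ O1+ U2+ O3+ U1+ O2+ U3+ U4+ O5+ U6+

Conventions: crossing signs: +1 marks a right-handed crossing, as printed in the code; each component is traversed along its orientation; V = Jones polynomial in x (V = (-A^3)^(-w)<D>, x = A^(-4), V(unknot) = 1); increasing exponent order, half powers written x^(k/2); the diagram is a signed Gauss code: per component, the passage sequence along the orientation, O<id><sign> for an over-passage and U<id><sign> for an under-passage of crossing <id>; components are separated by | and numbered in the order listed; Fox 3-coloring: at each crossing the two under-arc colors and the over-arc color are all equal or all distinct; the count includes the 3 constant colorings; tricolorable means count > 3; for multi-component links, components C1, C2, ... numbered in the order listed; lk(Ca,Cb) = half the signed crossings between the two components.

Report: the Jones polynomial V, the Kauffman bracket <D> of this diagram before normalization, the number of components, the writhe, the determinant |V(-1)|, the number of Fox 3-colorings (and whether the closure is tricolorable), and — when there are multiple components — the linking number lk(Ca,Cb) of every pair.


V = x^2 + 2x^4 - 2x^5 + x^6 - 2x^7 + x^8
<D> = A^-14 - 2A^-10 + A^-6 - 2A^-2 + 2A^2 + A^10 (w = +6)
1 component over 6 crossings, w = +6
27 Fox colorings among 3^6, |V(-1)| = 9: tricolorable
why: w = +6 (over 6 crossings) is diagram-only; (-A^3)^(-6) removes it from V
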